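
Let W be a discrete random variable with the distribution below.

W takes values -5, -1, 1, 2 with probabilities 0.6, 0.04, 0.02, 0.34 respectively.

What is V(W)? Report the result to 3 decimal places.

10.944

E[W] = (-5)(0.6) + (-1)(0.04) + (1)(0.02) + (2)(0.34) = -2.34
E[W²] = (-5)²(0.6) + (-1)²(0.04) + (1)²(0.02) + (2)²(0.34) = 16.42
V(W) = E[W²] − (E[W])² = 16.42 − (-2.34)² = 10.9444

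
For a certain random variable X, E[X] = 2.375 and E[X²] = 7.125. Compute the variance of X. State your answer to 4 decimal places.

1.4844

var(X) = 7.125 − (2.375)² = 1.484375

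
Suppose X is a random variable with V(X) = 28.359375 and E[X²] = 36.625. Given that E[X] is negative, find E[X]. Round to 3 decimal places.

-2.875

(E[X])² = E[X²] − V(X) = 36.625 − 28.359375 = 8.265625
E[X] = −√8.265625 = -2.875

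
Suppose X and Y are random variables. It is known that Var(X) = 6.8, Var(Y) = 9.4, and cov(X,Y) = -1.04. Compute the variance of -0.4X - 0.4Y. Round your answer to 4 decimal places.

Var(-0.4X - 0.4Y) = (-0.4)²·Var(X) + (-0.4)²·Var(Y) + 2·(-0.4)·(-0.4)·cov(X,Y)
= 0.16·6.8 + 0.16·9.4 + 0.32·-1.04 = 2.2592

2.2592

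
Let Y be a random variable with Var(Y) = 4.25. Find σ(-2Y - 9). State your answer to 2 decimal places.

4.12

Var(-2Y - 9) = (-2)²·4.25 = 17
σ(-2Y - 9) = √17 ≈ 4.12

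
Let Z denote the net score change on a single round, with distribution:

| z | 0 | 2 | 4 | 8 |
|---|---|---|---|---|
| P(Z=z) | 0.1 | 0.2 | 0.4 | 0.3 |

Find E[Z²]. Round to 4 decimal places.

26.4000

E[Z²] = (0)²(0.1) + (2)²(0.2) + (4)²(0.4) + (8)²(0.3) = 26.4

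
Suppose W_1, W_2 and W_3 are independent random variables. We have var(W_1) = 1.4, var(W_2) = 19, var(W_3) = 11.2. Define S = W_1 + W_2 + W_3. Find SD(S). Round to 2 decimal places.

By independence, var(S) = (1)²var(W_1) + (1)²var(W_2) + (1)²var(W_3)
= (1)²·1.4 + (1)²·19 + (1)²·11.2 = 31.6
SD(S) = √31.6 ≈ 5.62

5.62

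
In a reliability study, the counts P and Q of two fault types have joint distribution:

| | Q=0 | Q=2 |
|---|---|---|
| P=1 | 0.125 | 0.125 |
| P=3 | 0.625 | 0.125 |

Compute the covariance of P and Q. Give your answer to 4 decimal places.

E[P] = 2.5,  E[Q] = 0.5
E[PQ] = 1
cov(P,Q) = E[PQ] − E[P]E[Q] = 1 − (2.5)(0.5) = -0.25

-0.2500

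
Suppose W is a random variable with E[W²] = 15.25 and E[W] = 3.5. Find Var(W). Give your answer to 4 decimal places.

3.0000

Var(W) = 15.25 − (3.5)² = 3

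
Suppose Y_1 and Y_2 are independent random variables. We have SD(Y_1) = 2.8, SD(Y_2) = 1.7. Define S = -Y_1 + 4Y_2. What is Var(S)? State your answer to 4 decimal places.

Var(Y_1) = 7.84, Var(Y_2) = 2.89
By independence, Var(S) = (-1)²Var(Y_1) + (4)²Var(Y_2)
= (-1)²·7.84 + (4)²·2.89 = 54.08

54.0800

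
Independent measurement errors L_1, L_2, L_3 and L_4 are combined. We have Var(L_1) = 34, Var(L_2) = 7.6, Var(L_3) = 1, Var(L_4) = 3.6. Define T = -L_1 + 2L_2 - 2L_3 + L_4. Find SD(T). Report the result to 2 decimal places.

8.49

By independence, Var(T) = (-1)²Var(L_1) + (2)²Var(L_2) + (-2)²Var(L_3) + (1)²Var(L_4)
= (-1)²·34 + (2)²·7.6 + (-2)²·1 + (1)²·3.6 = 72
SD(T) = √72 ≈ 8.49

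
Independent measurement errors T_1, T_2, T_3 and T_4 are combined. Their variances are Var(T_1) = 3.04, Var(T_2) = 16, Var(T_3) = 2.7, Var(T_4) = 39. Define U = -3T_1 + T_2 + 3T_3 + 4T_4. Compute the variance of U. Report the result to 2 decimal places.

By independence, Var(U) = (-3)²Var(T_1) + (1)²Var(T_2) + (3)²Var(T_3) + (4)²Var(T_4)
= (-3)²·3.04 + (1)²·16 + (3)²·2.7 + (4)²·39 = 691.66

691.66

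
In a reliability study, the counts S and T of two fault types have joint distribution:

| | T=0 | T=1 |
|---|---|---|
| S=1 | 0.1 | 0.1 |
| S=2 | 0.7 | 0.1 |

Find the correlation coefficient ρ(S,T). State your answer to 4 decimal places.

E[S] = 1.8,  E[T] = 0.2
E[ST] = 0.3
Cov(S,T) = E[ST] − E[S]E[T] = 0.3 − (1.8)(0.2) = -0.06
var(S) = 0.16,  var(T) = 0.16
ρ = -0.06 / √(0.16·0.16) ≈ -0.3750

-0.3750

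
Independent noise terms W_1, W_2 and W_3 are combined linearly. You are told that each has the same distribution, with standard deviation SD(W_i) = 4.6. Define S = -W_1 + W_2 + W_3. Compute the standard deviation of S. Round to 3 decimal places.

var(W_i) = (4.6)² = 21.16
By independence, var(S) = (-1)²var(W_1) + (1)²var(W_2) + (1)²var(W_3)
= (-1)²·21.16 + (1)²·21.16 + (1)²·21.16 = 63.48
SD(S) = √63.48 ≈ 7.967

7.967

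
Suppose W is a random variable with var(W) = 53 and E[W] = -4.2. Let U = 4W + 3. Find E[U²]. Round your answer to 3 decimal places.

1038.440

E[4W + 3] = 4·-4.2 + 3 = -13.8
var(4W + 3) = (4)²·53 = 848
E[U²] = var(U) + (E[U])² = 848 + (-13.8)² = 1038.44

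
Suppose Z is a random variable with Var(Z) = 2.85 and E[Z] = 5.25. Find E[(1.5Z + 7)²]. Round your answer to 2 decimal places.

227.68

E[1.5Z + 7] = 1.5·5.25 + 7 = 14.875
Var(1.5Z + 7) = (1.5)²·2.85 = 6.4125
E[(1.5Z + 7)²] = Var((1.5Z + 7)) + (E[(1.5Z + 7)])² = 6.4125 + (14.875)² = 227.678125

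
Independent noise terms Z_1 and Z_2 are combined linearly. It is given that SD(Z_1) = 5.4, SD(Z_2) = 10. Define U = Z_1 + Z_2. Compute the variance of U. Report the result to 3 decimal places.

129.160

V(Z_1) = 29.16, V(Z_2) = 100
By independence, V(U) = (1)²V(Z_1) + (1)²V(Z_2)
= (1)²·29.16 + (1)²·100 = 129.16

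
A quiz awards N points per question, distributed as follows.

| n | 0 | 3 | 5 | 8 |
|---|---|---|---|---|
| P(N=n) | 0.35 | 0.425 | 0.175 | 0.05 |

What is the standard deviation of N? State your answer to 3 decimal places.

E[N] = (0)(0.35) + (3)(0.425) + (5)(0.175) + (8)(0.05) = 2.55
E[N²] = (0)²(0.35) + (3)²(0.425) + (5)²(0.175) + (8)²(0.05) = 11.4
Var(N) = E[N²] − (E[N])² = 11.4 − (2.55)² = 4.8975
sd(N) = √4.8975 ≈ 2.213

2.213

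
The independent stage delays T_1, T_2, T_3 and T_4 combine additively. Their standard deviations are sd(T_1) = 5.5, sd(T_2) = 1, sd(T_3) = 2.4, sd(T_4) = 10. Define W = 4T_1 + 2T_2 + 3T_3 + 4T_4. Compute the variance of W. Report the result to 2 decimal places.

2139.84

var(T_1) = 30.25, var(T_2) = 1, var(T_3) = 5.76, var(T_4) = 100
By independence, var(W) = (4)²var(T_1) + (2)²var(T_2) + (3)²var(T_3) + (4)²var(T_4)
= (4)²·30.25 + (2)²·1 + (3)²·5.76 + (4)²·100 = 2139.84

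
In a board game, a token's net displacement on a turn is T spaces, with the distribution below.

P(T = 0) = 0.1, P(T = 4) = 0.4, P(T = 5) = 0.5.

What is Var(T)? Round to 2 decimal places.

2.09

E[T] = (0)(0.1) + (4)(0.4) + (5)(0.5) = 4.1
E[T²] = (0)²(0.1) + (4)²(0.4) + (5)²(0.5) = 18.9
Var(T) = E[T²] − (E[T])² = 18.9 − (4.1)² = 2.09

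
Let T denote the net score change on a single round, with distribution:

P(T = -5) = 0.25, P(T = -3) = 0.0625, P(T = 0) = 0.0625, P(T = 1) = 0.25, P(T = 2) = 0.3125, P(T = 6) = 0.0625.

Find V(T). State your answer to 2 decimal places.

10.53

E[T] = (-5)(0.25) + (-3)(0.0625) + (0)(0.0625) + (1)(0.25) + (2)(0.3125) + (6)(0.0625) = -0.1875
E[T²] = (-5)²(0.25) + (-3)²(0.0625) + (0)²(0.0625) + (1)²(0.25) + (2)²(0.3125) + (6)²(0.0625) = 10.5625
V(T) = E[T²] − (E[T])² = 10.5625 − (-0.1875)² = 10.52734375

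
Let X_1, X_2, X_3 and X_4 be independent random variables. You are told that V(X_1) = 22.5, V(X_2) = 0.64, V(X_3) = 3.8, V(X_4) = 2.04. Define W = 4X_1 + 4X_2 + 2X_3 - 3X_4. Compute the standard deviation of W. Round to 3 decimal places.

By independence, V(W) = (4)²V(X_1) + (4)²V(X_2) + (2)²V(X_3) + (-3)²V(X_4)
= (4)²·22.5 + (4)²·0.64 + (2)²·3.8 + (-3)²·2.04 = 403.8
sd(W) = √403.8 ≈ 20.095

20.095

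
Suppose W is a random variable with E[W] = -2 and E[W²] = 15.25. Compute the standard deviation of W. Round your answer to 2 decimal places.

3.35

Var(W) = 15.25 − (-2)² = 11.25
σ(W) = √11.25 ≈ 3.35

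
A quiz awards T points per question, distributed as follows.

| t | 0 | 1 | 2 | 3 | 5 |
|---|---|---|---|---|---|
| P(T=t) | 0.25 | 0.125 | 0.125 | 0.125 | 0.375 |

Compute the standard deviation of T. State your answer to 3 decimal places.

E[T] = (0)(0.25) + (1)(0.125) + (2)(0.125) + (3)(0.125) + (5)(0.375) = 2.625
E[T²] = (0)²(0.25) + (1)²(0.125) + (2)²(0.125) + (3)²(0.125) + (5)²(0.375) = 11.125
Var(T) = E[T²] − (E[T])² = 11.125 − (2.625)² = 4.234375
σ(T) = √4.234375 ≈ 2.058

2.058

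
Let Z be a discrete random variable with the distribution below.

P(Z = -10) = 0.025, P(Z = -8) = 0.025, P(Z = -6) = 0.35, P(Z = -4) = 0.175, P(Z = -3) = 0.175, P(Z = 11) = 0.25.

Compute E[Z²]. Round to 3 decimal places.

51.325

E[Z²] = (-10)²(0.025) + (-8)²(0.025) + (-6)²(0.35) + (-4)²(0.175) + (-3)²(0.175) + (11)²(0.25) = 51.325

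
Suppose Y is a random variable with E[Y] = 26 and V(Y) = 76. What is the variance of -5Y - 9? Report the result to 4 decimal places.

1900.0000

V(-5Y - 9) = (-5)²·V(Y) = 25·76 = 1900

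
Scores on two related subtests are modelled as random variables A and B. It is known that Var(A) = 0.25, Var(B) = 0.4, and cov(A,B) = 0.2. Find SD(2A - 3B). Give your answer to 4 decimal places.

1.4832

Var(2A - 3B) = (2)²·Var(A) + (-3)²·Var(B) + 2·(2)·(-3)·cov(A,B)
= 4·0.25 + 9·0.4 + -12·0.2 = 2.2
SD(2A - 3B) = √2.2 ≈ 1.4832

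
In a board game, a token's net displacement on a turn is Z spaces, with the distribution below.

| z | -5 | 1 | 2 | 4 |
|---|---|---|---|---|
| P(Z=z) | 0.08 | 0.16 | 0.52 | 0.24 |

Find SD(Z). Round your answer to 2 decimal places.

E[Z] = (-5)(0.08) + (1)(0.16) + (2)(0.52) + (4)(0.24) = 1.76
E[Z²] = (-5)²(0.08) + (1)²(0.16) + (2)²(0.52) + (4)²(0.24) = 8.08
var(Z) = E[Z²] − (E[Z])² = 8.08 − (1.76)² = 4.9824
SD(Z) = √4.9824 ≈ 2.23

2.23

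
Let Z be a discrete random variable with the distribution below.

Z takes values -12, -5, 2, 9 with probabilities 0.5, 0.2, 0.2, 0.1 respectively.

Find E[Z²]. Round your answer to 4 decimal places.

85.9000

E[Z²] = (-12)²(0.5) + (-5)²(0.2) + (2)²(0.2) + (9)²(0.1) = 85.9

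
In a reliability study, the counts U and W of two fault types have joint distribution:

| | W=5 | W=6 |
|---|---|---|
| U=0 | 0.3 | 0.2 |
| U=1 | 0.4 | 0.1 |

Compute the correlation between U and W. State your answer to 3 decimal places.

E[U] = 0.5,  E[W] = 5.3
E[UW] = 2.6
cov(U,W) = E[UW] − E[U]E[W] = 2.6 − (0.5)(5.3) = -0.05
V(U) = 0.25,  V(W) = 0.21
ρ = -0.05 / √(0.25·0.21) ≈ -0.218

-0.218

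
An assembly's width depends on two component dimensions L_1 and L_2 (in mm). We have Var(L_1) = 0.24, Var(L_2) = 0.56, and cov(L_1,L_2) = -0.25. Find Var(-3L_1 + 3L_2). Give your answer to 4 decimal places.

Var(-3L_1 + 3L_2) = (-3)²·Var(L_1) + (3)²·Var(L_2) + 2·(-3)·(3)·cov(L_1,L_2)
= 9·0.24 + 9·0.56 + -18·-0.25 = 11.7

11.7000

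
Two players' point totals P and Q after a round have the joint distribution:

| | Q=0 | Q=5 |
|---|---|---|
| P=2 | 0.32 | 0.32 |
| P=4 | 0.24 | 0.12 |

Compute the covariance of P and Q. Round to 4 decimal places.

-0.3840

E[P] = 2.72,  E[Q] = 2.2
E[PQ] = 5.6
Cov(P,Q) = E[PQ] − E[P]E[Q] = 5.6 − (2.72)(2.2) = -0.384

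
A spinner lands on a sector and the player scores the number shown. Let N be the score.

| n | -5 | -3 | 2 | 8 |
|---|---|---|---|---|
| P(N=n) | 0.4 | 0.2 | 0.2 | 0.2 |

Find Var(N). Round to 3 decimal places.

25.040

E[N] = (-5)(0.4) + (-3)(0.2) + (2)(0.2) + (8)(0.2) = -0.6
E[N²] = (-5)²(0.4) + (-3)²(0.2) + (2)²(0.2) + (8)²(0.2) = 25.4
Var(N) = E[N²] − (E[N])² = 25.4 − (-0.6)² = 25.04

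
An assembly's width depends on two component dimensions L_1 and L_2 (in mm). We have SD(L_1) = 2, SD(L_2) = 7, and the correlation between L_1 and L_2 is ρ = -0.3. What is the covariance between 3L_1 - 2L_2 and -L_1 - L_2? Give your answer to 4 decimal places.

Var(L_1) = (2)² = 4;  Var(L_2) = (7)² = 49
cov(L_1,L_2) = ρ·SD(L_1)·SD(L_2) = -0.3·2·7 = -4.2
cov(3L_1 - 2L_2, -L_1 - L_2) = (3)(-1)Var(L_1) + (-2)(-1)Var(L_2) + [(3)(-1) + (-2)(-1)]cov(L_1,L_2)
= -3·4 + 2·49 + -1·-4.2 = 90.2

90.2000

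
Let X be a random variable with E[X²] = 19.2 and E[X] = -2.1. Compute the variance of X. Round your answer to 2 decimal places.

Var(X) = 19.2 − (-2.1)² = 14.79

14.79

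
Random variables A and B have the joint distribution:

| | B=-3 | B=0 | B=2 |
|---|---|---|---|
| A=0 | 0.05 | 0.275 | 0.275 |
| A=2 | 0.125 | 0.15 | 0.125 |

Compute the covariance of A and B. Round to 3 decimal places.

E[A] = 0.8,  E[B] = 0.275
E[AB] = -0.25
Cov(A,B) = E[AB] − E[A]E[B] = -0.25 − (0.8)(0.275) = -0.47

-0.470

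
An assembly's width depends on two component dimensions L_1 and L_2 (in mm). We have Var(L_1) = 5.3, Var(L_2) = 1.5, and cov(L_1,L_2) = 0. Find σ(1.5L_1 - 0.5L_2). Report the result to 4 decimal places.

3.5071

Var(1.5L_1 - 0.5L_2) = (1.5)²·Var(L_1) + (-0.5)²·Var(L_2) + 2·(1.5)·(-0.5)·cov(L_1,L_2)
= 2.25·5.3 + 0.25·1.5 + -1.5·0 = 12.3
σ(1.5L_1 - 0.5L_2) = √12.3 ≈ 3.5071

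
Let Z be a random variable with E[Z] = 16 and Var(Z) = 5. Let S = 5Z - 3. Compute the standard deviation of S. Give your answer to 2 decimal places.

11.18

Var(5Z - 3) = (5)²·5 = 125
SD(S) = √125 ≈ 11.18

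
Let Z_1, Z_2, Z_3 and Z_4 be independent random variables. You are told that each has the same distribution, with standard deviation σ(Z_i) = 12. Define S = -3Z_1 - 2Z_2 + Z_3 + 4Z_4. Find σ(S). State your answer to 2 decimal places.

65.73

Var(Z_i) = (12)² = 144
By independence, Var(S) = (-3)²Var(Z_1) + (-2)²Var(Z_2) + (1)²Var(Z_3) + (4)²Var(Z_4)
= (-3)²·144 + (-2)²·144 + (1)²·144 + (4)²·144 = 4320
σ(S) = √4320 ≈ 65.73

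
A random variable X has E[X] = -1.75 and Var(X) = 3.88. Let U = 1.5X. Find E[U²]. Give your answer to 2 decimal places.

15.62

E[1.5X] = 1.5·-1.75 = -2.625
Var(1.5X) = (1.5)²·3.88 = 8.73
E[U²] = Var(U) + (E[U])² = 8.73 + (-2.625)² = 15.620625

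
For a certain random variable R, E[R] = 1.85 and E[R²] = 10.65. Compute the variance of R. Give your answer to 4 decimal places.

7.2275

V(R) = 10.65 − (1.85)² = 7.2275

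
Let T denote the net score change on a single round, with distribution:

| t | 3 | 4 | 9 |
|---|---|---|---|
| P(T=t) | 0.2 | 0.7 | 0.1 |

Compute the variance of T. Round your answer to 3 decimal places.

E[T] = (3)(0.2) + (4)(0.7) + (9)(0.1) = 4.3
E[T²] = (3)²(0.2) + (4)²(0.7) + (9)²(0.1) = 21.1
var(T) = E[T²] − (E[T])² = 21.1 − (4.3)² = 2.61

2.610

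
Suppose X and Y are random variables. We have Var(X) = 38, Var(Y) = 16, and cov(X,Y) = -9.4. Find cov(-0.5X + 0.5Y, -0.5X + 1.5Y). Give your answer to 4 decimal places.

cov(-0.5X + 0.5Y, -0.5X + 1.5Y) = (-0.5)(-0.5)Var(X) + (0.5)(1.5)Var(Y) + [(-0.5)(1.5) + (0.5)(-0.5)]cov(X,Y)
= 0.25·38 + 0.75·16 + -1·-9.4 = 30.9

30.9000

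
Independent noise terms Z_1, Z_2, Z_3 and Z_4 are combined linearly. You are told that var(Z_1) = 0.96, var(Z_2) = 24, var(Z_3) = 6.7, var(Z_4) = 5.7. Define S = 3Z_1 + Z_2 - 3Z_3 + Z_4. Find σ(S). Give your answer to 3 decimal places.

9.932

By independence, var(S) = (3)²var(Z_1) + (1)²var(Z_2) + (-3)²var(Z_3) + (1)²var(Z_4)
= (3)²·0.96 + (1)²·24 + (-3)²·6.7 + (1)²·5.7 = 98.64
σ(S) = √98.64 ≈ 9.932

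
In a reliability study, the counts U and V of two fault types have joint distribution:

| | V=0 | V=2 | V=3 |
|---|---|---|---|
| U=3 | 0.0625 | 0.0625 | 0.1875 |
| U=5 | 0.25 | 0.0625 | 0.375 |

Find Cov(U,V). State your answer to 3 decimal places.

E[U] = 4.375,  E[V] = 1.9375
E[UV] = 8.3125
Cov(U,V) = E[UV] − E[U]E[V] = 8.3125 − (4.375)(1.9375) = -0.1640625

-0.164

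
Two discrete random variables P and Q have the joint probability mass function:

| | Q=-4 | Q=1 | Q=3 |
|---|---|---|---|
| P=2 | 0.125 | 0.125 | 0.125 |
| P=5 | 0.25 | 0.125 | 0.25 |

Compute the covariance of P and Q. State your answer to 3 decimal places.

E[P] = 3.875,  E[Q] = -0.125
E[PQ] = -0.625
Cov(P,Q) = E[PQ] − E[P]E[Q] = -0.625 − (3.875)(-0.125) = -0.140625

-0.141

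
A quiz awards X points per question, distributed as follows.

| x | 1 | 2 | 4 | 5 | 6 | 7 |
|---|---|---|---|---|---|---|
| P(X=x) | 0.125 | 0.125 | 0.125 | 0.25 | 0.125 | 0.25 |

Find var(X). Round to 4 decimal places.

4.2344

E[X] = (1)(0.125) + (2)(0.125) + (4)(0.125) + (5)(0.25) + (6)(0.125) + (7)(0.25) = 4.625
E[X²] = (1)²(0.125) + (2)²(0.125) + (4)²(0.125) + (5)²(0.25) + (6)²(0.125) + (7)²(0.25) = 25.625
var(X) = E[X²] − (E[X])² = 25.625 − (4.625)² = 4.234375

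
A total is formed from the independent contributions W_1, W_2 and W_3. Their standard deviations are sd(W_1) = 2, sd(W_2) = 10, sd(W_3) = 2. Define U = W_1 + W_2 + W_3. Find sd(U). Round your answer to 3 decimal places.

Var(W_1) = 4, Var(W_2) = 100, Var(W_3) = 4
By independence, Var(U) = (1)²Var(W_1) + (1)²Var(W_2) + (1)²Var(W_3)
= (1)²·4 + (1)²·100 + (1)²·4 = 108
sd(U) = √108 ≈ 10.392

10.392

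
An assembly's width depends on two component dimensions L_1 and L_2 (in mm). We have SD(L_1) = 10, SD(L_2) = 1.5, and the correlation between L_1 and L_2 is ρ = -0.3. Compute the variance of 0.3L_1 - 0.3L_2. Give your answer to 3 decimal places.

V(L_1) = (10)² = 100;  V(L_2) = (1.5)² = 2.25
cov(L_1,L_2) = ρ·SD(L_1)·SD(L_2) = -0.3·10·1.5 = -4.5
V(0.3L_1 - 0.3L_2) = (0.3)²·V(L_1) + (-0.3)²·V(L_2) + 2·(0.3)·(-0.3)·cov(L_1,L_2)
= 0.09·100 + 0.09·2.25 + -0.18·-4.5 = 10.0125

10.013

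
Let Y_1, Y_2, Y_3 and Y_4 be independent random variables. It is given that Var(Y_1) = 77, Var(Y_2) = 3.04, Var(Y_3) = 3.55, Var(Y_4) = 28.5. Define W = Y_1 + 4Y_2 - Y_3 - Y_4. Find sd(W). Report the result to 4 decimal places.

12.5575

By independence, Var(W) = (1)²Var(Y_1) + (4)²Var(Y_2) + (-1)²Var(Y_3) + (-1)²Var(Y_4)
= (1)²·77 + (4)²·3.04 + (-1)²·3.55 + (-1)²·28.5 = 157.69
sd(W) = √157.69 ≈ 12.5575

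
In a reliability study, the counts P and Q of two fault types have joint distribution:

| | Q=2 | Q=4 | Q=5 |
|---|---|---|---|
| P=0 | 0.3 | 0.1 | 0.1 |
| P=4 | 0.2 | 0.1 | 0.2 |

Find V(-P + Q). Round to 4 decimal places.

4.6100

E[P] = 2,  E[Q] = 3.3,  E[PQ] = 7.2
V(P) = 8 − (2)² = 4;  V(Q) = 12.7 − (3.3)² = 1.81
cov(P,Q) = 7.2 − (2)(3.3) = 0.6
V(-P + Q) = (-1)²·4 + (1)²·1.81 + 2·(-1)·(1)·0.6 = 4.61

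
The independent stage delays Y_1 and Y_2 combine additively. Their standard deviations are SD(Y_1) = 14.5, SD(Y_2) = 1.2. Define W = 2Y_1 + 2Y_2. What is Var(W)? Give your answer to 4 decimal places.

Var(Y_1) = 210.25, Var(Y_2) = 1.44
By independence, Var(W) = (2)²Var(Y_1) + (2)²Var(Y_2)
= (2)²·210.25 + (2)²·1.44 = 846.76

846.7600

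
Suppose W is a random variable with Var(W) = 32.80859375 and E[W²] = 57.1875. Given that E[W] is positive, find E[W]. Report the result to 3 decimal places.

4.938

(E[W])² = E[W²] − Var(W) = 57.1875 − 32.80859375 = 24.37890625
E[W] = √24.37890625 = 4.9375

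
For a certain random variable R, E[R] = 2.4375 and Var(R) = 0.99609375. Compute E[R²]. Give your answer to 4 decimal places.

E[R²] = Var(R) + (E[R])² = 0.99609375 + (2.4375)² = 6.9375

6.9375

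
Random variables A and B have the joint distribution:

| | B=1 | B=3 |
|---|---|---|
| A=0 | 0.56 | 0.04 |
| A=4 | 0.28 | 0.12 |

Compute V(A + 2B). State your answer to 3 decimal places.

7.782

E[A] = 1.6,  E[B] = 1.32,  E[AB] = 2.56
V(A) = 6.4 − (1.6)² = 3.84;  V(B) = 2.28 − (1.32)² = 0.5376
cov(A,B) = 2.56 − (1.6)(1.32) = 0.448
V(A + 2B) = (1)²·3.84 + (2)²·0.5376 + 2·(1)·(2)·0.448 = 7.7824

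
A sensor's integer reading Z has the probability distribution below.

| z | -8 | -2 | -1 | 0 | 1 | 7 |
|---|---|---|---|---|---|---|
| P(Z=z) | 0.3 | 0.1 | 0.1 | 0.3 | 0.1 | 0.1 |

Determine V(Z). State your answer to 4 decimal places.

21.0900

E[Z] = (-8)(0.3) + (-2)(0.1) + (-1)(0.1) + (0)(0.3) + (1)(0.1) + (7)(0.1) = -1.9
E[Z²] = (-8)²(0.3) + (-2)²(0.1) + (-1)²(0.1) + (0)²(0.3) + (1)²(0.1) + (7)²(0.1) = 24.7
V(Z) = E[Z²] − (E[Z])² = 24.7 − (-1.9)² = 21.09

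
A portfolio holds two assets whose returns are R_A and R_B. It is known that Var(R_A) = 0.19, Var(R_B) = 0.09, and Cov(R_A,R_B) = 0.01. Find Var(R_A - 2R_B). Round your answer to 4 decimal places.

Var(R_A - 2R_B) = (1)²·Var(R_A) + (-2)²·Var(R_B) + 2·(1)·(-2)·Cov(R_A,R_B)
= 1·0.19 + 4·0.09 + -4·0.01 = 0.51

0.5100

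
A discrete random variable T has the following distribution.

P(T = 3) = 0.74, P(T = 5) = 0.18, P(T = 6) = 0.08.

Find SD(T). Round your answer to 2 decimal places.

E[T] = (3)(0.74) + (5)(0.18) + (6)(0.08) = 3.6
E[T²] = (3)²(0.74) + (5)²(0.18) + (6)²(0.08) = 14.04
var(T) = E[T²] − (E[T])² = 14.04 − (3.6)² = 1.08
SD(T) = √1.08 ≈ 1.04

1.04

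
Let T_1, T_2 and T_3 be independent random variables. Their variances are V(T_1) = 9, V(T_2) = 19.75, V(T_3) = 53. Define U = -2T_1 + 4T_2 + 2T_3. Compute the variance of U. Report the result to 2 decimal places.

By independence, V(U) = (-2)²V(T_1) + (4)²V(T_2) + (2)²V(T_3)
= (-2)²·9 + (4)²·19.75 + (2)²·53 = 564

564.00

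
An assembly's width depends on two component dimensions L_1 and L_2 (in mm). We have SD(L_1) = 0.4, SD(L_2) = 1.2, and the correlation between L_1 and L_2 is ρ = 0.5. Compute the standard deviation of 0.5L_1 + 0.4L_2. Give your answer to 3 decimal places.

0.605

Var(L_1) = (0.4)² = 0.16;  Var(L_2) = (1.2)² = 1.44
Cov(L_1,L_2) = ρ·SD(L_1)·SD(L_2) = 0.5·0.4·1.2 = 0.24
Var(0.5L_1 + 0.4L_2) = (0.5)²·Var(L_1) + (0.4)²·Var(L_2) + 2·(0.5)·(0.4)·Cov(L_1,L_2)
= 0.25·0.16 + 0.16·1.44 + 0.4·0.24 = 0.3664
SD(0.5L_1 + 0.4L_2) = √0.3664 ≈ 0.605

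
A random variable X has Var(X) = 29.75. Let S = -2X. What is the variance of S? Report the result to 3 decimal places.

Var(-2X) = (-2)²·Var(X) = 4·29.75 = 119

119.000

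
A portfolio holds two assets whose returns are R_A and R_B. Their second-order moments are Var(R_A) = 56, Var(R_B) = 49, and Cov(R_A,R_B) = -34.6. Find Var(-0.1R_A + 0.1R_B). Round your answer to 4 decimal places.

1.7420

Var(-0.1R_A + 0.1R_B) = (-0.1)²·Var(R_A) + (0.1)²·Var(R_B) + 2·(-0.1)·(0.1)·Cov(R_A,R_B)
= 0.01·56 + 0.01·49 + -0.02·-34.6 = 1.742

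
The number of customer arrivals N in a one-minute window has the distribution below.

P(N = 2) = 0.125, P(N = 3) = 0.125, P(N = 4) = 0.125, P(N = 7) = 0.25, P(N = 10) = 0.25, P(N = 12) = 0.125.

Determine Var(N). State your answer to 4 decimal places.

11.6094

E[N] = (2)(0.125) + (3)(0.125) + (4)(0.125) + (7)(0.25) + (10)(0.25) + (12)(0.125) = 6.875
E[N²] = (2)²(0.125) + (3)²(0.125) + (4)²(0.125) + (7)²(0.25) + (10)²(0.25) + (12)²(0.125) = 58.875
Var(N) = E[N²] − (E[N])² = 58.875 − (6.875)² = 11.609375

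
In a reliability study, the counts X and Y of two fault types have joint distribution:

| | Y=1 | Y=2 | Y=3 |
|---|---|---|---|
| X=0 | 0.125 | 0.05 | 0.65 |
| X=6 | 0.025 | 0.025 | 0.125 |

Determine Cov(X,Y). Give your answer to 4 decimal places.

-0.0563

E[X] = 1.05,  E[Y] = 2.625
E[XY] = 2.7
Cov(X,Y) = E[XY] − E[X]E[Y] = 2.7 − (1.05)(2.625) = -0.05625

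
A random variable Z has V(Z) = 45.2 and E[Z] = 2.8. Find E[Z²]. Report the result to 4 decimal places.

53.0400

E[Z²] = V(Z) + (E[Z])² = 45.2 + (2.8)² = 53.04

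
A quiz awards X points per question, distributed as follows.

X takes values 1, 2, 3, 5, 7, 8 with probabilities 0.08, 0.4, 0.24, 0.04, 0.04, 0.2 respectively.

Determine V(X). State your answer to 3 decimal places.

E[X] = (1)(0.08) + (2)(0.4) + (3)(0.24) + (5)(0.04) + (7)(0.04) + (8)(0.2) = 3.68
E[X²] = (1)²(0.08) + (2)²(0.4) + (3)²(0.24) + (5)²(0.04) + (7)²(0.04) + (8)²(0.2) = 19.6
V(X) = E[X²] − (E[X])² = 19.6 − (3.68)² = 6.0576

6.058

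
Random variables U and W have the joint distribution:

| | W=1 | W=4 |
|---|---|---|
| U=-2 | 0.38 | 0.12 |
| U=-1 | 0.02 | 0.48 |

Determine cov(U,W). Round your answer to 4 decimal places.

E[U] = -1.5,  E[W] = 2.8
E[UW] = -3.66
cov(U,W) = E[UW] − E[U]E[W] = -3.66 − (-1.5)(2.8) = 0.54

0.5400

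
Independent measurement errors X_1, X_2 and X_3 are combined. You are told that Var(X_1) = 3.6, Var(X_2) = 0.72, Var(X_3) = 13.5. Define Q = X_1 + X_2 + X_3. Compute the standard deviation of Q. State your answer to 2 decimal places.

By independence, Var(Q) = (1)²Var(X_1) + (1)²Var(X_2) + (1)²Var(X_3)
= (1)²·3.6 + (1)²·0.72 + (1)²·13.5 = 17.82
SD(Q) = √17.82 ≈ 4.22

4.22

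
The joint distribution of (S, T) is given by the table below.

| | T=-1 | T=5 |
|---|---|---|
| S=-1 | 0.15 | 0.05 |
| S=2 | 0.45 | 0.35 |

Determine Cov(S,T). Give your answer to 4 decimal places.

E[S] = 1.4,  E[T] = 1.4
E[ST] = 2.5
Cov(S,T) = E[ST] − E[S]E[T] = 2.5 − (1.4)(1.4) = 0.54

0.5400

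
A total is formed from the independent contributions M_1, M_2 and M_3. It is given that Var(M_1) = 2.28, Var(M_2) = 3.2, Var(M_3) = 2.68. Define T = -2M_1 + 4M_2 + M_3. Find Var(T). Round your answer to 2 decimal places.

63.00

By independence, Var(T) = (-2)²Var(M_1) + (4)²Var(M_2) + (1)²Var(M_3)
= (-2)²·2.28 + (4)²·3.2 + (1)²·2.68 = 63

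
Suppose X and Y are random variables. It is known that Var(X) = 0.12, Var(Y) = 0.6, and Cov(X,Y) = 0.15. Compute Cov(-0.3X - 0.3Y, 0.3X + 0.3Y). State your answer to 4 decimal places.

-0.0918

Cov(-0.3X - 0.3Y, 0.3X + 0.3Y) = (-0.3)(0.3)Var(X) + (-0.3)(0.3)Var(Y) + [(-0.3)(0.3) + (-0.3)(0.3)]Cov(X,Y)
= -0.09·0.12 + -0.09·0.6 + -0.18·0.15 = -0.0918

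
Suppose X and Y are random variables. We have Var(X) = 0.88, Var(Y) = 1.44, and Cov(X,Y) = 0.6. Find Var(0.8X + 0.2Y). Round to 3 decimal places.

Var(0.8X + 0.2Y) = (0.8)²·Var(X) + (0.2)²·Var(Y) + 2·(0.8)·(0.2)·Cov(X,Y)
= 0.64·0.88 + 0.04·1.44 + 0.32·0.6 = 0.8128

0.813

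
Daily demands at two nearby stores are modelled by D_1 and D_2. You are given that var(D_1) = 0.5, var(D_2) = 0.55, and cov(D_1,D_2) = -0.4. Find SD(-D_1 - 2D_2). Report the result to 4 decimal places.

var(-D_1 - 2D_2) = (-1)²·var(D_1) + (-2)²·var(D_2) + 2·(-1)·(-2)·cov(D_1,D_2)
= 1·0.5 + 4·0.55 + 4·-0.4 = 1.1
SD(-D_1 - 2D_2) = √1.1 ≈ 1.0488

1.0488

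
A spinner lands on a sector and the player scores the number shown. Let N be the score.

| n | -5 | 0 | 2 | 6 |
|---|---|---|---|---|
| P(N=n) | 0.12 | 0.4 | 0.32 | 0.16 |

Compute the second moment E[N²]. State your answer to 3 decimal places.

10.040

E[N²] = (-5)²(0.12) + (0)²(0.4) + (2)²(0.32) + (6)²(0.16) = 10.04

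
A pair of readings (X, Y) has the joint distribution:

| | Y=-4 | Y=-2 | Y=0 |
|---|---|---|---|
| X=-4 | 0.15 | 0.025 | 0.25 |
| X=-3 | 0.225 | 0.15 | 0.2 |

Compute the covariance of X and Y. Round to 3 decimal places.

E[X] = -3.425,  E[Y] = -1.85
E[XY] = 6.2
Cov(X,Y) = E[XY] − E[X]E[Y] = 6.2 − (-3.425)(-1.85) = -0.13625

-0.136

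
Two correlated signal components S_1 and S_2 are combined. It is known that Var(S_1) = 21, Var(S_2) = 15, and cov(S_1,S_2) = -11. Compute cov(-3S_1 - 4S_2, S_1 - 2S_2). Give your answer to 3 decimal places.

35.000

cov(-3S_1 - 4S_2, S_1 - 2S_2) = (-3)(1)Var(S_1) + (-4)(-2)Var(S_2) + [(-3)(-2) + (-4)(1)]cov(S_1,S_2)
= -3·21 + 8·15 + 2·-11 = 35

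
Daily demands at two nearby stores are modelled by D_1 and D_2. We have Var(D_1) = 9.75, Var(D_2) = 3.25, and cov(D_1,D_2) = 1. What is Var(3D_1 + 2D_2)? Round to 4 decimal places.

Var(3D_1 + 2D_2) = (3)²·Var(D_1) + (2)²·Var(D_2) + 2·(3)·(2)·cov(D_1,D_2)
= 9·9.75 + 4·3.25 + 12·1 = 112.75

112.7500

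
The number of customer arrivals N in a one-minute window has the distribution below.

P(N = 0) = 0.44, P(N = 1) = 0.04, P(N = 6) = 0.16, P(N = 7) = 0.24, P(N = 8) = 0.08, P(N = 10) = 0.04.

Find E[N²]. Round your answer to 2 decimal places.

E[N²] = (0)²(0.44) + (1)²(0.04) + (6)²(0.16) + (7)²(0.24) + (8)²(0.08) + (10)²(0.04) = 26.68

26.68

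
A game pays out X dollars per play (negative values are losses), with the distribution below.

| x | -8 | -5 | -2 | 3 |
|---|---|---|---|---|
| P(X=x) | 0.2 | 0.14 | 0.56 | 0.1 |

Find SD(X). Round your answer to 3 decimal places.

3.115

E[X] = (-8)(0.2) + (-5)(0.14) + (-2)(0.56) + (3)(0.1) = -3.12
E[X²] = (-8)²(0.2) + (-5)²(0.14) + (-2)²(0.56) + (3)²(0.1) = 19.44
var(X) = E[X²] − (E[X])² = 19.44 − (-3.12)² = 9.7056
SD(X) = √9.7056 ≈ 3.115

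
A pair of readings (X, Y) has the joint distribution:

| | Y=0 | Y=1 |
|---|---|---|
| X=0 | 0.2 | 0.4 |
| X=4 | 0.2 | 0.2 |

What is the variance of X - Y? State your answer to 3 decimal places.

4.400

E[X] = 1.6,  E[Y] = 0.6,  E[XY] = 0.8
Var(X) = 6.4 − (1.6)² = 3.84;  Var(Y) = 0.6 − (0.6)² = 0.24
Cov(X,Y) = 0.8 − (1.6)(0.6) = -0.16
Var(X - Y) = (1)²·3.84 + (-1)²·0.24 + 2·(1)·(-1)·-0.16 = 4.4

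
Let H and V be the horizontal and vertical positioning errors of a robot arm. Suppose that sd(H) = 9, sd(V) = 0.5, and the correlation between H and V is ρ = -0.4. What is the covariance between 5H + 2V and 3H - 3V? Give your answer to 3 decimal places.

Var(H) = (9)² = 81;  Var(V) = (0.5)² = 0.25
Cov(H,V) = ρ·sd(H)·sd(V) = -0.4·9·0.5 = -1.8
Cov(5H + 2V, 3H - 3V) = (5)(3)Var(H) + (2)(-3)Var(V) + [(5)(-3) + (2)(3)]Cov(H,V)
= 15·81 + -6·0.25 + -9·-1.8 = 1229.7

1229.700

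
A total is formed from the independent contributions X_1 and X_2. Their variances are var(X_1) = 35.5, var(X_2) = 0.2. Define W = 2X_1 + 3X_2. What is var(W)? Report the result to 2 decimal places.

143.80

By independence, var(W) = (2)²var(X_1) + (3)²var(X_2)
= (2)²·35.5 + (3)²·0.2 = 143.8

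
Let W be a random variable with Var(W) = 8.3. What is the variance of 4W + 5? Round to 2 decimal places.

132.80

Var(4W + 5) = (4)²·Var(W) = 16·8.3 = 132.8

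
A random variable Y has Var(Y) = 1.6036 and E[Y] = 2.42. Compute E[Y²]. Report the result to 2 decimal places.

E[Y²] = Var(Y) + (E[Y])² = 1.6036 + (2.42)² = 7.46

7.46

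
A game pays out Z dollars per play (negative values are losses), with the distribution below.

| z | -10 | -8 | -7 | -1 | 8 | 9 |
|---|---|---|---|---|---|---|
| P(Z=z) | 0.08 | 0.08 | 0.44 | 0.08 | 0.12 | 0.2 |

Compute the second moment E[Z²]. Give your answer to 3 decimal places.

58.640

E[Z²] = (-10)²(0.08) + (-8)²(0.08) + (-7)²(0.44) + (-1)²(0.08) + (8)²(0.12) + (9)²(0.2) = 58.64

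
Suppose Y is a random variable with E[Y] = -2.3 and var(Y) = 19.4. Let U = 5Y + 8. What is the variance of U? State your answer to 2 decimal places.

var(5Y + 8) = (5)²·var(Y) = 25·19.4 = 485

485.00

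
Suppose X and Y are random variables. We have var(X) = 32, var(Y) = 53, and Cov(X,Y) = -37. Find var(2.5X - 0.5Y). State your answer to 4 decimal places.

var(2.5X - 0.5Y) = (2.5)²·var(X) + (-0.5)²·var(Y) + 2·(2.5)·(-0.5)·Cov(X,Y)
= 6.25·32 + 0.25·53 + -2.5·-37 = 305.75

305.7500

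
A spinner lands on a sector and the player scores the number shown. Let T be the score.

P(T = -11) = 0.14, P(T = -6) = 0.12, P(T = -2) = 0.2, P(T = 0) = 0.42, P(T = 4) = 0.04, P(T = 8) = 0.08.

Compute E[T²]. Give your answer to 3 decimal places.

27.820

E[T²] = (-11)²(0.14) + (-6)²(0.12) + (-2)²(0.2) + (0)²(0.42) + (4)²(0.04) + (8)²(0.08) = 27.82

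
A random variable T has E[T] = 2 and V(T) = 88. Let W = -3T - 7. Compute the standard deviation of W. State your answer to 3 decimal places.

28.142

V(-3T - 7) = (-3)²·88 = 792
σ(W) = √792 ≈ 28.142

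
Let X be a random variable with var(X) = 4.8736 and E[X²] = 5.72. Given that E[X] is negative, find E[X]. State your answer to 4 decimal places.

-0.9200

(E[X])² = E[X²] − var(X) = 5.72 − 4.8736 = 0.8464
E[X] = −√0.8464 = -0.92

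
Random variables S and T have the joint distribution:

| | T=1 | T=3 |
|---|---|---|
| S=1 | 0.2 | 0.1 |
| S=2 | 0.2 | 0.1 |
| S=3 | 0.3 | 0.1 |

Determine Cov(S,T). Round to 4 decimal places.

E[S] = 2.1,  E[T] = 1.6
E[ST] = 3.3
Cov(S,T) = E[ST] − E[S]E[T] = 3.3 − (2.1)(1.6) = -0.06

-0.0600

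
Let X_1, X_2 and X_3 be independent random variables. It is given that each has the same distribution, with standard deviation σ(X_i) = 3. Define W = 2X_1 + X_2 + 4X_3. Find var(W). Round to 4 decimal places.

var(X_i) = (3)² = 9
By independence, var(W) = (2)²var(X_1) + (1)²var(X_2) + (4)²var(X_3)
= (2)²·9 + (1)²·9 + (4)²·9 = 189

189.0000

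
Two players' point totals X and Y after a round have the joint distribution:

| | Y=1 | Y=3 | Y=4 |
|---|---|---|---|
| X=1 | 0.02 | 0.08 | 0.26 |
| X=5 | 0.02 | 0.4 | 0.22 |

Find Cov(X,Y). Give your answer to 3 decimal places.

E[X] = 3.56,  E[Y] = 3.4
E[XY] = 11.8
Cov(X,Y) = E[XY] − E[X]E[Y] = 11.8 − (3.56)(3.4) = -0.304

-0.304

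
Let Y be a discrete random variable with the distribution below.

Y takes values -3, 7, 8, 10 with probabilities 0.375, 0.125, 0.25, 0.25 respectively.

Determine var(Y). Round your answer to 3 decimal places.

E[Y] = (-3)(0.375) + (7)(0.125) + (8)(0.25) + (10)(0.25) = 4.25
E[Y²] = (-3)²(0.375) + (7)²(0.125) + (8)²(0.25) + (10)²(0.25) = 50.5
var(Y) = E[Y²] − (E[Y])² = 50.5 − (4.25)² = 32.4375

32.438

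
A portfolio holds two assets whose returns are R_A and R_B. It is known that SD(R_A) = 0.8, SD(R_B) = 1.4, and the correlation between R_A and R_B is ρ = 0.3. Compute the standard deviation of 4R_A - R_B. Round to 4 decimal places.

Var(R_A) = (0.8)² = 0.64;  Var(R_B) = (1.4)² = 1.96
Cov(R_A,R_B) = ρ·SD(R_A)·SD(R_B) = 0.3·0.8·1.4 = 0.336
Var(4R_A - R_B) = (4)²·Var(R_A) + (-1)²·Var(R_B) + 2·(4)·(-1)·Cov(R_A,R_B)
= 16·0.64 + 1·1.96 + -8·0.336 = 9.512
SD(4R_A - R_B) = √9.512 ≈ 3.0842

3.0842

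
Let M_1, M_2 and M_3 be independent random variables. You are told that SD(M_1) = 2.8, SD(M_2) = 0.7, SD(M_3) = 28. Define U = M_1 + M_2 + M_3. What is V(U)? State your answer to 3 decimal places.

V(M_1) = 7.84, V(M_2) = 0.49, V(M_3) = 784
By independence, V(U) = (1)²V(M_1) + (1)²V(M_2) + (1)²V(M_3)
= (1)²·7.84 + (1)²·0.49 + (1)²·784 = 792.33

792.330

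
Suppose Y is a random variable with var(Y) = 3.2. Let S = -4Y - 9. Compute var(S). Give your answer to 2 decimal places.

var(-4Y - 9) = (-4)²·var(Y) = 16·3.2 = 51.2

51.20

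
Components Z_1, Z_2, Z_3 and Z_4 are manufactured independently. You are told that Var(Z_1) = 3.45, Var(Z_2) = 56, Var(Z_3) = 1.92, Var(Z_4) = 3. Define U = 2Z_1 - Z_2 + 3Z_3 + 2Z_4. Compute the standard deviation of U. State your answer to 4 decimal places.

9.9539

By independence, Var(U) = (2)²Var(Z_1) + (-1)²Var(Z_2) + (3)²Var(Z_3) + (2)²Var(Z_4)
= (2)²·3.45 + (-1)²·56 + (3)²·1.92 + (2)²·3 = 99.08
SD(U) = √99.08 ≈ 9.9539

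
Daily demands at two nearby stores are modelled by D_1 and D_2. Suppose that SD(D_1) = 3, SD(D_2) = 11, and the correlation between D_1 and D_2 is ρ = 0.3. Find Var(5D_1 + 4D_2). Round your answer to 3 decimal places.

2557.000

Var(D_1) = (3)² = 9;  Var(D_2) = (11)² = 121
Cov(D_1,D_2) = ρ·SD(D_1)·SD(D_2) = 0.3·3·11 = 9.9
Var(5D_1 + 4D_2) = (5)²·Var(D_1) + (4)²·Var(D_2) + 2·(5)·(4)·Cov(D_1,D_2)
= 25·9 + 16·121 + 40·9.9 = 2557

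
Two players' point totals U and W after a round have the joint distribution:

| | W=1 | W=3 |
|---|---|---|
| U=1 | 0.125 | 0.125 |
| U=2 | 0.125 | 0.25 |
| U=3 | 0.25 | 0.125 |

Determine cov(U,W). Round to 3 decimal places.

E[U] = 2.125,  E[W] = 2
E[UW] = 4.125
cov(U,W) = E[UW] − E[U]E[W] = 4.125 − (2.125)(2) = -0.125

-0.125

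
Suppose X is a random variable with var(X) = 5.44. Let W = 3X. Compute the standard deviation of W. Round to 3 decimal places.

6.997

var(3X) = (3)²·5.44 = 48.96
SD(W) = √48.96 ≈ 6.997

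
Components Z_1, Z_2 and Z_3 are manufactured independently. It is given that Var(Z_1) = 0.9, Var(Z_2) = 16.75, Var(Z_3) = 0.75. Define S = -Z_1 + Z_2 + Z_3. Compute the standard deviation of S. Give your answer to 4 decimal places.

4.2895

By independence, Var(S) = (-1)²Var(Z_1) + (1)²Var(Z_2) + (1)²Var(Z_3)
= (-1)²·0.9 + (1)²·16.75 + (1)²·0.75 = 18.4
SD(S) = √18.4 ≈ 4.2895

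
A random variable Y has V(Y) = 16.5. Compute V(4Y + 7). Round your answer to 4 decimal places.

264.0000

V(4Y + 7) = (4)²·V(Y) = 16·16.5 = 264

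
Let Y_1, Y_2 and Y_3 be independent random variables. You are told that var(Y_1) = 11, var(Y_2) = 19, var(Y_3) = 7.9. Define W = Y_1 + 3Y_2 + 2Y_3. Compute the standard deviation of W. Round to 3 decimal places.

14.615

By independence, var(W) = (1)²var(Y_1) + (3)²var(Y_2) + (2)²var(Y_3)
= (1)²·11 + (3)²·19 + (2)²·7.9 = 213.6
SD(W) = √213.6 ≈ 14.615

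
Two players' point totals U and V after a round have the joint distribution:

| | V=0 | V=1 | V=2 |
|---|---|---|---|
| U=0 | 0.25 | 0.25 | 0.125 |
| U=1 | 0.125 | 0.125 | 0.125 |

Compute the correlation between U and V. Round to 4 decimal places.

0.1240

E[U] = 0.375,  E[V] = 0.875
E[UV] = 0.375
Cov(U,V) = E[UV] − E[U]E[V] = 0.375 − (0.375)(0.875) = 0.046875
Var(U) = 0.234375,  Var(V) = 0.609375
ρ = 0.046875 / √(0.234375·0.609375) ≈ 0.1240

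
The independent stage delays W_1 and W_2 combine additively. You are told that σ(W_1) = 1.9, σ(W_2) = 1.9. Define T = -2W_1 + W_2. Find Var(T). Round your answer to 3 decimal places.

18.050

Var(W_1) = 3.61, Var(W_2) = 3.61
By independence, Var(T) = (-2)²Var(W_1) + (1)²Var(W_2)
= (-2)²·3.61 + (1)²·3.61 = 18.05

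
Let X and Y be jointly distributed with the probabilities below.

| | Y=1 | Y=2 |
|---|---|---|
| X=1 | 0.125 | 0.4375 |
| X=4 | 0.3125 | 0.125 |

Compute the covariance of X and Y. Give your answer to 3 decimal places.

E[X] = 2.3125,  E[Y] = 1.5625
E[XY] = 3.25
cov(X,Y) = E[XY] − E[X]E[Y] = 3.25 − (2.3125)(1.5625) = -0.36328125

-0.363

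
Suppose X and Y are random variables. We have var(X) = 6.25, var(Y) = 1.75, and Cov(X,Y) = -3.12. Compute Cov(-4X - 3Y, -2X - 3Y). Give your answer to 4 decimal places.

9.5900

Cov(-4X - 3Y, -2X - 3Y) = (-4)(-2)var(X) + (-3)(-3)var(Y) + [(-4)(-3) + (-3)(-2)]Cov(X,Y)
= 8·6.25 + 9·1.75 + 18·-3.12 = 9.59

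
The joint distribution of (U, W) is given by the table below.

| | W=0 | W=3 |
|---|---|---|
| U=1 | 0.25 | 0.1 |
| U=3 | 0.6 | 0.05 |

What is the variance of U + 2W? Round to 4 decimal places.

4.3600

E[U] = 2.3,  E[W] = 0.45,  E[UW] = 0.75
V(U) = 6.2 − (2.3)² = 0.91;  V(W) = 1.35 − (0.45)² = 1.1475
Cov(U,W) = 0.75 − (2.3)(0.45) = -0.285
V(U + 2W) = (1)²·0.91 + (2)²·1.1475 + 2·(1)·(2)·-0.285 = 4.36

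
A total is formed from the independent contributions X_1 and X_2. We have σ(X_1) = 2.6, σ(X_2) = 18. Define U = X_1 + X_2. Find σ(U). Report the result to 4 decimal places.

18.1868

Var(X_1) = 6.76, Var(X_2) = 324
By independence, Var(U) = (1)²Var(X_1) + (1)²Var(X_2)
= (1)²·6.76 + (1)²·324 = 330.76
σ(U) = √330.76 ≈ 18.1868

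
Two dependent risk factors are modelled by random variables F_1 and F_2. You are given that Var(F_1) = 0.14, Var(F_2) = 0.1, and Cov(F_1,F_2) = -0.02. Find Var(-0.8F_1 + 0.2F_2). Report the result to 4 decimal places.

0.1000

Var(-0.8F_1 + 0.2F_2) = (-0.8)²·Var(F_1) + (0.2)²·Var(F_2) + 2·(-0.8)·(0.2)·Cov(F_1,F_2)
= 0.64·0.14 + 0.04·0.1 + -0.32·-0.02 = 0.1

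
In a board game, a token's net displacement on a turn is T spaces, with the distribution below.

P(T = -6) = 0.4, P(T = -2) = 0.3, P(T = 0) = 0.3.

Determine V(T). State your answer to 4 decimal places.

6.6000

E[T] = (-6)(0.4) + (-2)(0.3) + (0)(0.3) = -3
E[T²] = (-6)²(0.4) + (-2)²(0.3) + (0)²(0.3) = 15.6
V(T) = E[T²] − (E[T])² = 15.6 − (-3)² = 6.6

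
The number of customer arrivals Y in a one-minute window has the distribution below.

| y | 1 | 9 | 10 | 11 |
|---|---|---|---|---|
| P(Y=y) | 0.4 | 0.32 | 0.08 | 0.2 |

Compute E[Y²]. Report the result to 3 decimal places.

58.520

E[Y²] = (1)²(0.4) + (9)²(0.32) + (10)²(0.08) + (11)²(0.2) = 58.52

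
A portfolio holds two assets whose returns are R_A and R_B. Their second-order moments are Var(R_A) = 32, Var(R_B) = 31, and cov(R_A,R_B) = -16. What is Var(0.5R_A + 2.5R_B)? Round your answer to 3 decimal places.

161.750

Var(0.5R_A + 2.5R_B) = (0.5)²·Var(R_A) + (2.5)²·Var(R_B) + 2·(0.5)·(2.5)·cov(R_A,R_B)
= 0.25·32 + 6.25·31 + 2.5·-16 = 161.75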